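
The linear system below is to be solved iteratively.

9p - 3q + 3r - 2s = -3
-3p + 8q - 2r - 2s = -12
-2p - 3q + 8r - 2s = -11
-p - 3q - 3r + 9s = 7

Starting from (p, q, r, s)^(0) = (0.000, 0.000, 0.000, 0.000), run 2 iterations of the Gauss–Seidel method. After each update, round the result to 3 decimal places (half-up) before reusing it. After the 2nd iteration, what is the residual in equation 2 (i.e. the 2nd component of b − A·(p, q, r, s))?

-1.335

Iteration 1:
  p = (-3 - (-3)·0.000 - (3)·0.000 - (-2)·0.000) / (9) = -0.333
  q = (-12 - (-3)·-0.333 - (-2)·0.000 - (-2)·0.000) / (8) = -1.625
  r = (-11 - (-2)·-0.333 - (-3)·-1.625 - (-2)·0.000) / (8) = -2.068
  s = (7 - (-1)·-0.333 - (-3)·-1.625 - (-3)·-2.068) / (9) = -0.490
Iteration 2:
  p = (-3 - (-3)·-1.625 - (3)·-2.068 - (-2)·-0.490) / (9) = -0.295
  q = (-12 - (-3)·-0.295 - (-2)·-2.068 - (-2)·-0.490) / (8) = -2.250
  r = (-11 - (-2)·-0.295 - (-3)·-2.250 - (-2)·-0.490) / (8) = -2.415
  s = (7 - (-1)·-0.295 - (-3)·-2.250 - (-3)·-2.415) / (9) = -0.810
Residual b − A·x = (-1.470, -1.335, -0.640, 0.000)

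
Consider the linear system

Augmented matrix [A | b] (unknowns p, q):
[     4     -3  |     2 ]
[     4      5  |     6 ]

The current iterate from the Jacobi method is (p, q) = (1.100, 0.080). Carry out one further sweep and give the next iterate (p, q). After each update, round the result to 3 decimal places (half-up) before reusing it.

One sweep:
  p = (2 - (-3)·0.080) / (4) = 0.560
  q = (6 - (4)·1.100) / (5) = 0.320

(0.560, 0.320)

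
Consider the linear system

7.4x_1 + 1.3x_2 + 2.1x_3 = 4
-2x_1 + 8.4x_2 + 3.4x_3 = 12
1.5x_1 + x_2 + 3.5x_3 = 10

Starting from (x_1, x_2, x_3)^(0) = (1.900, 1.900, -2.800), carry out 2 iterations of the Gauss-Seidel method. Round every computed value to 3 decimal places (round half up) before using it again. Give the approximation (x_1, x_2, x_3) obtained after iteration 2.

(-0.413, 0.671, 2.842)

Iteration 1:
  x_1 = (4 - (1.3)·1.900 - (2.1)·-2.800) / (7.4) = 1.001
  x_2 = (12 - (-2)·1.001 - (3.4)·-2.800) / (8.4) = 2.800
  x_3 = (10 - (1.5)·1.001 - (1)·2.800) / (3.5) = 1.628
Iteration 2:
  x_1 = (4 - (1.3)·2.800 - (2.1)·1.628) / (7.4) = -0.413
  x_2 = (12 - (-2)·-0.413 - (3.4)·1.628) / (8.4) = 0.671
  x_3 = (10 - (1.5)·-0.413 - (1)·0.671) / (3.5) = 2.842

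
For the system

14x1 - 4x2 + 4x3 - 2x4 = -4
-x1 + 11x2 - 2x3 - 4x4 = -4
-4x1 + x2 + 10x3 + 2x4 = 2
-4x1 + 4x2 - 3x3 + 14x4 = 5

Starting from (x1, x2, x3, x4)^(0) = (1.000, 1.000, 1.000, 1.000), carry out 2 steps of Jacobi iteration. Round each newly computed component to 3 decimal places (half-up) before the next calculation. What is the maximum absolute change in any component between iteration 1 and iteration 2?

Iteration 1:
  x1 = (-4 - (-4)·1.000 - (4)·1.000 - (-2)·1.000) / (14) = -0.143
  x2 = (-4 - (-1)·1.000 - (-2)·1.000 - (-4)·1.000) / (11) = 0.273
  x3 = (2 - (-4)·1.000 - (1)·1.000 - (2)·1.000) / (10) = 0.300
  x4 = (5 - (-4)·1.000 - (4)·1.000 - (-3)·1.000) / (14) = 0.571
Iteration 2:
  x1 = (-4 - (-4)·0.273 - (4)·0.300 - (-2)·0.571) / (14) = -0.212
  x2 = (-4 - (-1)·-0.143 - (-2)·0.300 - (-4)·0.571) / (11) = -0.114
  x3 = (2 - (-4)·-0.143 - (1)·0.273 - (2)·0.571) / (10) = 0.001
  x4 = (5 - (-4)·-0.143 - (4)·0.273 - (-3)·0.300) / (14) = 0.303
Change: (-0.069, -0.387, -0.299, -0.268) → max |·| = 0.387

0.387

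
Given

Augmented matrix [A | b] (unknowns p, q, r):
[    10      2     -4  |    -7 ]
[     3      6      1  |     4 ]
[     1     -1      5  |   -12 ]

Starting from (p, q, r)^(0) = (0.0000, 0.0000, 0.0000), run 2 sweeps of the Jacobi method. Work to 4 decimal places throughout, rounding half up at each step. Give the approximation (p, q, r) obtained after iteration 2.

(-1.7933, 1.4167, -2.1267)

Iteration 1:
  p = (-7 - (2)·0.0000 - (-4)·0.0000) / (10) = -0.7000
  q = (4 - (3)·0.0000 - (1)·0.0000) / (6) = 0.6667
  r = (-12 - (1)·0.0000 - (-1)·0.0000) / (5) = -2.4000
Iteration 2:
  p = (-7 - (2)·0.6667 - (-4)·-2.4000) / (10) = -1.7933
  q = (4 - (3)·-0.7000 - (1)·-2.4000) / (6) = 1.4167
  r = (-12 - (1)·-0.7000 - (-1)·0.6667) / (5) = -2.1267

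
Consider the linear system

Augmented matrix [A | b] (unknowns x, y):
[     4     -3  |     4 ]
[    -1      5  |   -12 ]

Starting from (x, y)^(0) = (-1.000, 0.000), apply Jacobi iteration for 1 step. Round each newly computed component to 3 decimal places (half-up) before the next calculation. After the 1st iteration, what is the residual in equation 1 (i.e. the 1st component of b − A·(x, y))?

-7.800

Iteration 1:
  x = (4 - (-3)·0.000) / (4) = 1.000
  y = (-12 - (-1)·-1.000) / (5) = -2.600
Residual b − A·x = (-7.800, 2.000)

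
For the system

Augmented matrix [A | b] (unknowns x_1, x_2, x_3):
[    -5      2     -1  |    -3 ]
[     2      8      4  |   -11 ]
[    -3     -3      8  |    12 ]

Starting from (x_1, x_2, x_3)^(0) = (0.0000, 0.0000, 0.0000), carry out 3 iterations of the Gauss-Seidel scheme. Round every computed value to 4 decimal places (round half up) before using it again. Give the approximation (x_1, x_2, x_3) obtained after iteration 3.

(-0.2967, -1.6511, 0.7696)

Iteration 1:
  x_1 = (-3 - (2)·0.0000 - (-1)·0.0000) / (-5) = 0.6000
  x_2 = (-11 - (2)·0.6000 - (4)·0.0000) / (8) = -1.5250
  x_3 = (12 - (-3)·0.6000 - (-3)·-1.5250) / (8) = 1.1531
Iteration 2:
  x_1 = (-3 - (2)·-1.5250 - (-1)·1.1531) / (-5) = -0.2406
  x_2 = (-11 - (2)·-0.2406 - (4)·1.1531) / (8) = -1.8914
  x_3 = (12 - (-3)·-0.2406 - (-3)·-1.8914) / (8) = 0.7005
Iteration 3:
  x_1 = (-3 - (2)·-1.8914 - (-1)·0.7005) / (-5) = -0.2967
  x_2 = (-11 - (2)·-0.2967 - (4)·0.7005) / (8) = -1.6511
  x_3 = (12 - (-3)·-0.2967 - (-3)·-1.6511) / (8) = 0.7696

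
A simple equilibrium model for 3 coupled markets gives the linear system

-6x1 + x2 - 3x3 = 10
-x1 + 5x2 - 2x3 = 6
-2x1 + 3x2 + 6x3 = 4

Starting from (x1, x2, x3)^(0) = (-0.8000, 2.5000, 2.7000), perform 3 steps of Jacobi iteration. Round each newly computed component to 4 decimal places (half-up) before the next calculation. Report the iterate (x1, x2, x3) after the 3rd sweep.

(-0.9800, 0.5183, 0.2006)

Iteration 1:
  x1 = (10 - (1)·2.5000 - (-3)·2.7000) / (-6) = -2.6000
  x2 = (6 - (-1)·-0.8000 - (-2)·2.7000) / (5) = 2.1200
  x3 = (4 - (-2)·-0.8000 - (3)·2.5000) / (6) = -0.8500
Iteration 2:
  x1 = (10 - (1)·2.1200 - (-3)·-0.8500) / (-6) = -0.8883
  x2 = (6 - (-1)·-2.6000 - (-2)·-0.8500) / (5) = 0.3400
  x3 = (4 - (-2)·-2.6000 - (3)·2.1200) / (6) = -1.2600
Iteration 3:
  x1 = (10 - (1)·0.3400 - (-3)·-1.2600) / (-6) = -0.9800
  x2 = (6 - (-1)·-0.8883 - (-2)·-1.2600) / (5) = 0.5183
  x3 = (4 - (-2)·-0.8883 - (3)·0.3400) / (6) = 0.2006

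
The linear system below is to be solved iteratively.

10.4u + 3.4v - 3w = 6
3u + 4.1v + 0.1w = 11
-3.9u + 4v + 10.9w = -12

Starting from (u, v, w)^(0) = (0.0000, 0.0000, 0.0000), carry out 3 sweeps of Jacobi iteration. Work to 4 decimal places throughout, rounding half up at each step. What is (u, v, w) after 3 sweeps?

Iteration 1:
  u = (6 - (3.4)·0.0000 - (-3)·0.0000) / (10.4) = 0.5769
  v = (11 - (3)·0.0000 - (0.1)·0.0000) / (4.1) = 2.6829
  w = (-12 - (-3.9)·0.0000 - (4)·0.0000) / (10.9) = -1.1009
Iteration 2:
  u = (6 - (3.4)·2.6829 - (-3)·-1.1009) / (10.4) = -0.6177
  v = (11 - (3)·0.5769 - (0.1)·-1.1009) / (4.1) = 2.2877
  w = (-12 - (-3.9)·0.5769 - (4)·2.6829) / (10.9) = -1.8791
Iteration 3:
  u = (6 - (3.4)·2.2877 - (-3)·-1.8791) / (10.4) = -0.7130
  v = (11 - (3)·-0.6177 - (0.1)·-1.8791) / (4.1) = 3.1807
  w = (-12 - (-3.9)·-0.6177 - (4)·2.2877) / (10.9) = -2.1615

(-0.7130, 3.1807, -2.1615)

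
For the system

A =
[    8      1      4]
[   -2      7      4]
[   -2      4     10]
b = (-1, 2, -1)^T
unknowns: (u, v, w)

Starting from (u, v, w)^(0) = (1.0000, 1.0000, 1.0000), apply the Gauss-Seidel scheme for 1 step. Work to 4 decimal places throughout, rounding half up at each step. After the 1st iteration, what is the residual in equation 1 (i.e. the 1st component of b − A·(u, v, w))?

5.7000

Iteration 1:
  u = (-1 - (1)·1.0000 - (4)·1.0000) / (8) = -0.7500
  v = (2 - (-2)·-0.7500 - (4)·1.0000) / (7) = -0.5000
  w = (-1 - (-2)·-0.7500 - (4)·-0.5000) / (10) = -0.0500
Residual b − A·x = (5.7000, 4.2000, 0.0000)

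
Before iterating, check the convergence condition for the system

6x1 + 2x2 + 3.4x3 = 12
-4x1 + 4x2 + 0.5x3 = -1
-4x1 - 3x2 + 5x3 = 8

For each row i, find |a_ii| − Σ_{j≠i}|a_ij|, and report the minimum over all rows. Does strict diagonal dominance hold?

-2

row 1: |6| − (2+3.4) = 0.6
row 2: |4| − (4+0.5) = -0.5
row 3: |5| − (4+3) = -2
minimum over rows = -2 → not strictly diagonally dominant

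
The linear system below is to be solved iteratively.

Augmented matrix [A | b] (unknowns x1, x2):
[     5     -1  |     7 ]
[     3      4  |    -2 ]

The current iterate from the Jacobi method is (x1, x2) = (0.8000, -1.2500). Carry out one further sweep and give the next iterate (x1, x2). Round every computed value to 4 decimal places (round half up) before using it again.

(1.1500, -1.1000)

One sweep:
  x1 = (7 - (-1)·-1.2500) / (5) = 1.1500
  x2 = (-2 - (3)·0.8000) / (4) = -1.1000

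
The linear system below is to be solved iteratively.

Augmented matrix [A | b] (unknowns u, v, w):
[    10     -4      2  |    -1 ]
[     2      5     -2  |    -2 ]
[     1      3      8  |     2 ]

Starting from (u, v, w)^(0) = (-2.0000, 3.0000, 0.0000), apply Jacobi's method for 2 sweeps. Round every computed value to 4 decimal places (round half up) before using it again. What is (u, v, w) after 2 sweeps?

Iteration 1:
  u = (-1 - (-4)·3.0000 - (2)·0.0000) / (10) = 1.1000
  v = (-2 - (2)·-2.0000 - (-2)·0.0000) / (5) = 0.4000
  w = (2 - (1)·-2.0000 - (3)·3.0000) / (8) = -0.6250
Iteration 2:
  u = (-1 - (-4)·0.4000 - (2)·-0.6250) / (10) = 0.1850
  v = (-2 - (2)·1.1000 - (-2)·-0.6250) / (5) = -1.0900
  w = (2 - (1)·1.1000 - (3)·0.4000) / (8) = -0.0375

(0.1850, -1.0900, -0.0375)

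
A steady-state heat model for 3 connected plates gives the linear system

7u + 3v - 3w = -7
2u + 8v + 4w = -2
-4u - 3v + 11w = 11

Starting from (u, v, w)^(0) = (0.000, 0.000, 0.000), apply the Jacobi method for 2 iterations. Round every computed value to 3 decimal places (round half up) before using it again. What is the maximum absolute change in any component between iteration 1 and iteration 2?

0.536

Iteration 1:
  u = (-7 - (3)·0.000 - (-3)·0.000) / (7) = -1.000
  v = (-2 - (2)·0.000 - (4)·0.000) / (8) = -0.250
  w = (11 - (-4)·0.000 - (-3)·0.000) / (11) = 1.000
Iteration 2:
  u = (-7 - (3)·-0.250 - (-3)·1.000) / (7) = -0.464
  v = (-2 - (2)·-1.000 - (4)·1.000) / (8) = -0.500
  w = (11 - (-4)·-1.000 - (-3)·-0.250) / (11) = 0.568
Change: (0.536, -0.250, -0.432) → max |·| = 0.536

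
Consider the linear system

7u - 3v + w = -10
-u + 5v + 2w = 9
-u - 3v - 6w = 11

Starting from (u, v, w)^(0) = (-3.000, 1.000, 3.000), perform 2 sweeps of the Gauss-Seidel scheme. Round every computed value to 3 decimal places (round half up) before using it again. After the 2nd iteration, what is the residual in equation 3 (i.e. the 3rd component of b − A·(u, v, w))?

Iteration 1:
  u = (-10 - (-3)·1.000 - (1)·3.000) / (7) = -1.429
  v = (9 - (-1)·-1.429 - (2)·3.000) / (5) = 0.314
  w = (11 - (-1)·-1.429 - (-3)·0.314) / (-6) = -1.752
Iteration 2:
  u = (-10 - (-3)·0.314 - (1)·-1.752) / (7) = -1.044
  v = (9 - (-1)·-1.044 - (2)·-1.752) / (5) = 2.292
  w = (11 - (-1)·-1.044 - (-3)·2.292) / (-6) = -2.805
Residual b − A·x = (6.989, 2.106, 0.002)

0.002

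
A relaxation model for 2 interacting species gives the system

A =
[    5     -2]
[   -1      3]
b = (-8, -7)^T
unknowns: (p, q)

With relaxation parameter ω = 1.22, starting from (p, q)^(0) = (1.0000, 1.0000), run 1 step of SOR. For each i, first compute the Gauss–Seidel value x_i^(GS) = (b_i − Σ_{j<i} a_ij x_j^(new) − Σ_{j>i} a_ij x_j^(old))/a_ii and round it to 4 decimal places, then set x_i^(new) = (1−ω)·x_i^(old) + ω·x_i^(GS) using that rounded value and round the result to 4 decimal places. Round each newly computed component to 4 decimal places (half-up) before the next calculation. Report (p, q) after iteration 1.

Iteration 1:
  p: GS value = (-8 - (-2)·1.0000) / (5) = -1.2000;  p ← (1−ω)·1.0000 + ω·-1.2000 = -1.6840
  q: GS value = (-7 - (-1)·-1.6840) / (3) = -2.8947;  q ← (1−ω)·1.0000 + ω·-2.8947 = -3.7515

(-1.6840, -3.7515)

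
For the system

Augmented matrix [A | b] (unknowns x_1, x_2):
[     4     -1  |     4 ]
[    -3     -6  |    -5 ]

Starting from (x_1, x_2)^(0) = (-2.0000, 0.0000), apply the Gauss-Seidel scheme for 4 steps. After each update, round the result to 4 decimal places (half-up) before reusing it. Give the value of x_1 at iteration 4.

1.0742

Iteration 1:
  x_1 = (4 - (-1)·0.0000) / (4) = 1.0000
  x_2 = (-5 - (-3)·1.0000) / (-6) = 0.3333
Iteration 2:
  x_1 = (4 - (-1)·0.3333) / (4) = 1.0833
  x_2 = (-5 - (-3)·1.0833) / (-6) = 0.2917
Iteration 3:
  x_1 = (4 - (-1)·0.2917) / (4) = 1.0729
  x_2 = (-5 - (-3)·1.0729) / (-6) = 0.2969
Iteration 4:
  x_1 = (4 - (-1)·0.2969) / (4) = 1.0742
  x_2 = (-5 - (-3)·1.0742) / (-6) = 0.2962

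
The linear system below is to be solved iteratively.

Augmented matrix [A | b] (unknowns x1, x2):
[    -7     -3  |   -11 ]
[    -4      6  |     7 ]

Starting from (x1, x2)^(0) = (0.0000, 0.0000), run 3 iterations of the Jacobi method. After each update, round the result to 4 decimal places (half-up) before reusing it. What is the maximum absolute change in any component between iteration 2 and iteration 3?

Iteration 1:
  x1 = (-11 - (-3)·0.0000) / (-7) = 1.5714
  x2 = (7 - (-4)·0.0000) / (6) = 1.1667
Iteration 2:
  x1 = (-11 - (-3)·1.1667) / (-7) = 1.0714
  x2 = (7 - (-4)·1.5714) / (6) = 2.2143
Iteration 3:
  x1 = (-11 - (-3)·2.2143) / (-7) = 0.6224
  x2 = (7 - (-4)·1.0714) / (6) = 1.8809
Change: (-0.4490, -0.3334) → max |·| = 0.4490

0.4490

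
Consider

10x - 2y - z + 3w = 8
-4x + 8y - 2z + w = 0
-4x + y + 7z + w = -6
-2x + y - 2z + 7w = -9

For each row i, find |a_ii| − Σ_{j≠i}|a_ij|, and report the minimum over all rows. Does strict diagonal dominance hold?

1

row 1: |10| − (2+1+3) = 4
row 2: |8| − (4+2+1) = 1
row 3: |7| − (4+1+1) = 1
row 4: |7| − (2+1+2) = 2
minimum over rows = 1 → strictly diagonally dominant (convergence guaranteed)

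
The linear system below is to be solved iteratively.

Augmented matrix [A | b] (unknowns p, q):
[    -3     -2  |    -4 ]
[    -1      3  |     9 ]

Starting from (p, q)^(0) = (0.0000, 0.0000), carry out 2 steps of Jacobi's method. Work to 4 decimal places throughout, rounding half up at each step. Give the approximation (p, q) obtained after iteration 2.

Iteration 1:
  p = (-4 - (-2)·0.0000) / (-3) = 1.3333
  q = (9 - (-1)·0.0000) / (3) = 3.0000
Iteration 2:
  p = (-4 - (-2)·3.0000) / (-3) = -0.6667
  q = (9 - (-1)·1.3333) / (3) = 3.4444

(-0.6667, 3.4444)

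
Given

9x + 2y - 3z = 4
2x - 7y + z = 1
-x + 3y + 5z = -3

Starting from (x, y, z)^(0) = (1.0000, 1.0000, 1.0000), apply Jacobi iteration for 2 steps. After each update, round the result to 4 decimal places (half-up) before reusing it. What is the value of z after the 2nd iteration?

-0.6603

Iteration 1:
  x = (4 - (2)·1.0000 - (-3)·1.0000) / (9) = 0.5556
  y = (1 - (2)·1.0000 - (1)·1.0000) / (-7) = 0.2857
  z = (-3 - (-1)·1.0000 - (3)·1.0000) / (5) = -1.0000
Iteration 2:
  x = (4 - (2)·0.2857 - (-3)·-1.0000) / (9) = 0.0476
  y = (1 - (2)·0.5556 - (1)·-1.0000) / (-7) = -0.1270
  z = (-3 - (-1)·0.5556 - (3)·0.2857) / (5) = -0.6603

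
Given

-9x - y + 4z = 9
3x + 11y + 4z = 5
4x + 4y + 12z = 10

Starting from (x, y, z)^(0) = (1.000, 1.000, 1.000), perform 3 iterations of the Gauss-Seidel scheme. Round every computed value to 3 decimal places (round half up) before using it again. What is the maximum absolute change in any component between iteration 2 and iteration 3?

0.010

Iteration 1:
  x = (9 - (-1)·1.000 - (4)·1.000) / (-9) = -0.667
  y = (5 - (3)·-0.667 - (4)·1.000) / (11) = 0.273
  z = (10 - (4)·-0.667 - (4)·0.273) / (12) = 0.965
Iteration 2:
  x = (9 - (-1)·0.273 - (4)·0.965) / (-9) = -0.601
  y = (5 - (3)·-0.601 - (4)·0.965) / (11) = 0.268
  z = (10 - (4)·-0.601 - (4)·0.268) / (12) = 0.944
Iteration 3:
  x = (9 - (-1)·0.268 - (4)·0.944) / (-9) = -0.610
  y = (5 - (3)·-0.610 - (4)·0.944) / (11) = 0.278
  z = (10 - (4)·-0.610 - (4)·0.278) / (12) = 0.944
Change: (-0.009, 0.010, 0.000) → max |·| = 0.010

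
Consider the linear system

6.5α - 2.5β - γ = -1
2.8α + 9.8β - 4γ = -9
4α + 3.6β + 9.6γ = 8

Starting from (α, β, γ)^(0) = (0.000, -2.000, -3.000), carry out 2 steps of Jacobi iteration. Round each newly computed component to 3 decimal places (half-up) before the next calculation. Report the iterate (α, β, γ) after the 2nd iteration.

Iteration 1:
  α = (-1 - (-2.5)·-2.000 - (-1)·-3.000) / (6.5) = -1.385
  β = (-9 - (2.8)·0.000 - (-4)·-3.000) / (9.8) = -2.143
  γ = (8 - (4)·0.000 - (3.6)·-2.000) / (9.6) = 1.583
Iteration 2:
  α = (-1 - (-2.5)·-2.143 - (-1)·1.583) / (6.5) = -0.735
  β = (-9 - (2.8)·-1.385 - (-4)·1.583) / (9.8) = 0.123
  γ = (8 - (4)·-1.385 - (3.6)·-2.143) / (9.6) = 2.214

(-0.735, 0.123, 2.214)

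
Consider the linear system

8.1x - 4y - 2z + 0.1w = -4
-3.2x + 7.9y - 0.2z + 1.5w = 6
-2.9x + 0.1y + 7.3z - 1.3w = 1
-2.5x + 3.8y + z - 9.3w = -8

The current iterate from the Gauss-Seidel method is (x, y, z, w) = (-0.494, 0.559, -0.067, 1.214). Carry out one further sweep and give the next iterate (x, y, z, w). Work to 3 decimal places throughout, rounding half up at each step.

(-0.249, 0.426, 0.248, 1.128)

One sweep:
  x = (-4 - (-4)·0.559 - (-2)·-0.067 - (0.1)·1.214) / (8.1) = -0.249
  y = (6 - (-3.2)·-0.249 - (-0.2)·-0.067 - (1.5)·1.214) / (7.9) = 0.426
  z = (1 - (-2.9)·-0.249 - (0.1)·0.426 - (-1.3)·1.214) / (7.3) = 0.248
  w = (-8 - (-2.5)·-0.249 - (3.8)·0.426 - (1)·0.248) / (-9.3) = 1.128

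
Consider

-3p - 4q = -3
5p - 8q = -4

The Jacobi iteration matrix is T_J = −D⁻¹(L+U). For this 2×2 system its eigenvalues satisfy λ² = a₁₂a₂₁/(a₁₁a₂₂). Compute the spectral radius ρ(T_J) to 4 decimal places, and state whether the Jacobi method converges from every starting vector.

0.9129

a₁₂a₂₁/(a₁₁a₂₂) = (-4)·(5) / ((-3)·(-8)) = -0.833333
ρ = √|-0.833333| = √0.833333 = 0.9129
ρ < 1, so Jacobi converges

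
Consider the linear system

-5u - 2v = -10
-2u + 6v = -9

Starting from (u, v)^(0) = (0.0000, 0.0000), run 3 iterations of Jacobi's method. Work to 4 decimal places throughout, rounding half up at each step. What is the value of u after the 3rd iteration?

Iteration 1:
  u = (-10 - (-2)·0.0000) / (-5) = 2.0000
  v = (-9 - (-2)·0.0000) / (6) = -1.5000
Iteration 2:
  u = (-10 - (-2)·-1.5000) / (-5) = 2.6000
  v = (-9 - (-2)·2.0000) / (6) = -0.8333
Iteration 3:
  u = (-10 - (-2)·-0.8333) / (-5) = 2.3333
  v = (-9 - (-2)·2.6000) / (6) = -0.6333

2.3333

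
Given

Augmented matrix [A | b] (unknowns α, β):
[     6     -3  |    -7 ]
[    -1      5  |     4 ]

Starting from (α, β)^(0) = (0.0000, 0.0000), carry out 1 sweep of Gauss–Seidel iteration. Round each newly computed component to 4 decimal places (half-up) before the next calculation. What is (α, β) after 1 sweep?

(-1.1667, 0.5667)

Iteration 1:
  α = (-7 - (-3)·0.0000) / (6) = -1.1667
  β = (4 - (-1)·-1.1667) / (5) = 0.5667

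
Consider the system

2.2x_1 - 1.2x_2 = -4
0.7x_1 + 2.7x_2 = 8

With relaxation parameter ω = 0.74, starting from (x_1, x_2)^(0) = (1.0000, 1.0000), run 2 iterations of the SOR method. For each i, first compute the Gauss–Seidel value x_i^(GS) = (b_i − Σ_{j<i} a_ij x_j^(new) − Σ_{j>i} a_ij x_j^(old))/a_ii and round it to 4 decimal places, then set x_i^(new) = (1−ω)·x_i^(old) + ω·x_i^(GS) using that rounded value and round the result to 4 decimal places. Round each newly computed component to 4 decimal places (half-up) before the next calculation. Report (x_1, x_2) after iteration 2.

Iteration 1:
  x_1: GS value = (-4 - (-1.2)·1.0000) / (2.2) = -1.2727;  x_1 ← (1−ω)·1.0000 + ω·-1.2727 = -0.6818
  x_2: GS value = (8 - (0.7)·-0.6818) / (2.7) = 3.1397;  x_2 ← (1−ω)·1.0000 + ω·3.1397 = 2.5834
Iteration 2:
  x_1: GS value = (-4 - (-1.2)·2.5834) / (2.2) = -0.4091;  x_1 ← (1−ω)·-0.6818 + ω·-0.4091 = -0.4800
  x_2: GS value = (8 - (0.7)·-0.4800) / (2.7) = 3.0874;  x_2 ← (1−ω)·2.5834 + ω·3.0874 = 2.9564

(-0.4800, 2.9564)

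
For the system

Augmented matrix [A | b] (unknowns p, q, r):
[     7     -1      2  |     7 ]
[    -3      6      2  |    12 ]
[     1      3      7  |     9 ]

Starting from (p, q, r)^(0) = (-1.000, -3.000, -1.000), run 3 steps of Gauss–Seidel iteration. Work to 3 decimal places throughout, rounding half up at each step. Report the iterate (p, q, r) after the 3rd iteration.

(1.408, 2.729, -0.085)

Iteration 1:
  p = (7 - (-1)·-3.000 - (2)·-1.000) / (7) = 0.857
  q = (12 - (-3)·0.857 - (2)·-1.000) / (6) = 2.762
  r = (9 - (1)·0.857 - (3)·2.762) / (7) = -0.020
Iteration 2:
  p = (7 - (-1)·2.762 - (2)·-0.020) / (7) = 1.400
  q = (12 - (-3)·1.400 - (2)·-0.020) / (6) = 2.707
  r = (9 - (1)·1.400 - (3)·2.707) / (7) = -0.074
Iteration 3:
  p = (7 - (-1)·2.707 - (2)·-0.074) / (7) = 1.408
  q = (12 - (-3)·1.408 - (2)·-0.074) / (6) = 2.729
  r = (9 - (1)·1.408 - (3)·2.729) / (7) = -0.085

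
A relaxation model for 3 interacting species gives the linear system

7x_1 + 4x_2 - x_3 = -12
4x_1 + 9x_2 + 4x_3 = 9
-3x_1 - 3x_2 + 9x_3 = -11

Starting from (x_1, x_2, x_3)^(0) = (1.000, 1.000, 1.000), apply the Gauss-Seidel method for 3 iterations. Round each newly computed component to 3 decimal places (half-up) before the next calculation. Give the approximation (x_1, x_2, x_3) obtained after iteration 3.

(-3.526, 3.097, -1.365)

Iteration 1:
  x_1 = (-12 - (4)·1.000 - (-1)·1.000) / (7) = -2.143
  x_2 = (9 - (4)·-2.143 - (4)·1.000) / (9) = 1.508
  x_3 = (-11 - (-3)·-2.143 - (-3)·1.508) / (9) = -1.434
Iteration 2:
  x_1 = (-12 - (4)·1.508 - (-1)·-1.434) / (7) = -2.781
  x_2 = (9 - (4)·-2.781 - (4)·-1.434) / (9) = 2.873
  x_3 = (-11 - (-3)·-2.781 - (-3)·2.873) / (9) = -1.192
Iteration 3:
  x_1 = (-12 - (4)·2.873 - (-1)·-1.192) / (7) = -3.526
  x_2 = (9 - (4)·-3.526 - (4)·-1.192) / (9) = 3.097
  x_3 = (-11 - (-3)·-3.526 - (-3)·3.097) / (9) = -1.365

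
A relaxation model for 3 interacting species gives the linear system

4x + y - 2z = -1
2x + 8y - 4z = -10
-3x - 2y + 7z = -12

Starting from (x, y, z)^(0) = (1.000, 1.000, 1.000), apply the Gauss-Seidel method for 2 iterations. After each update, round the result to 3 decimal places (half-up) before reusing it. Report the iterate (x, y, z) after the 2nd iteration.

Iteration 1:
  x = (-1 - (1)·1.000 - (-2)·1.000) / (4) = 0.000
  y = (-10 - (2)·0.000 - (-4)·1.000) / (8) = -0.750
  z = (-12 - (-3)·0.000 - (-2)·-0.750) / (7) = -1.929
Iteration 2:
  x = (-1 - (1)·-0.750 - (-2)·-1.929) / (4) = -1.027
  y = (-10 - (2)·-1.027 - (-4)·-1.929) / (8) = -1.958
  z = (-12 - (-3)·-1.027 - (-2)·-1.958) / (7) = -2.714

(-1.027, -1.958, -2.714)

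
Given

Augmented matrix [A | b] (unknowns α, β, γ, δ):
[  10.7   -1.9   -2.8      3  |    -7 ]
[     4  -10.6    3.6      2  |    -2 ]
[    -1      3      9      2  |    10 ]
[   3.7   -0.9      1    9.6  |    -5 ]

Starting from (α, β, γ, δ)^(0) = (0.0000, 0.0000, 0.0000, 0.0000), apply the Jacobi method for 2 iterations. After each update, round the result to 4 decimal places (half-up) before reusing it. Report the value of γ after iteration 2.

1.0913

Iteration 1:
  α = (-7 - (-1.9)·0.0000 - (-2.8)·0.0000 - (3)·0.0000) / (10.7) = -0.6542
  β = (-2 - (4)·0.0000 - (3.6)·0.0000 - (2)·0.0000) / (-10.6) = 0.1887
  γ = (10 - (-1)·0.0000 - (3)·0.0000 - (2)·0.0000) / (9) = 1.1111
  δ = (-5 - (3.7)·0.0000 - (-0.9)·0.0000 - (1)·0.0000) / (9.6) = -0.5208
Iteration 2:
  α = (-7 - (-1.9)·0.1887 - (-2.8)·1.1111 - (3)·-0.5208) / (10.7) = -0.1839
  β = (-2 - (4)·-0.6542 - (3.6)·1.1111 - (2)·-0.5208) / (-10.6) = 0.2209
  γ = (10 - (-1)·-0.6542 - (3)·0.1887 - (2)·-0.5208) / (9) = 1.0913
  δ = (-5 - (3.7)·-0.6542 - (-0.9)·0.1887 - (1)·1.1111) / (9.6) = -0.3667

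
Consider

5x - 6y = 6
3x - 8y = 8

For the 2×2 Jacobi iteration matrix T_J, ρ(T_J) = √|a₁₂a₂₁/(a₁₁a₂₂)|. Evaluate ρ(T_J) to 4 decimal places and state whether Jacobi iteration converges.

a₁₂a₂₁/(a₁₁a₂₂) = (-6)·(3) / ((5)·(-8)) = 0.450000
ρ = √|0.450000| = √0.450000 = 0.6708
ρ < 1, so Jacobi converges

0.6708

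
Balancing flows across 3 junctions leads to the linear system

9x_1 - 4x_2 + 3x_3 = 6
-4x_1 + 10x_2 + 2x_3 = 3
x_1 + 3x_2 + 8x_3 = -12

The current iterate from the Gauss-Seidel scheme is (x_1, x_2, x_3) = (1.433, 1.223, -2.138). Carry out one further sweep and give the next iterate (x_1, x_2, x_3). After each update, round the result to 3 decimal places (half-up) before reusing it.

One sweep:
  x_1 = (6 - (-4)·1.223 - (3)·-2.138) / (9) = 1.923
  x_2 = (3 - (-4)·1.923 - (2)·-2.138) / (10) = 1.497
  x_3 = (-12 - (1)·1.923 - (3)·1.497) / (8) = -2.302

(1.923, 1.497, -2.302)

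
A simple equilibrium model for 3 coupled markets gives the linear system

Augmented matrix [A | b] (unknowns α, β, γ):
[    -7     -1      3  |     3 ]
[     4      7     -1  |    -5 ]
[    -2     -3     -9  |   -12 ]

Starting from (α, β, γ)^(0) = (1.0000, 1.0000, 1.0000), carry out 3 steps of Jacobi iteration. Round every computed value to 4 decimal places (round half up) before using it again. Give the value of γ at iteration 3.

1.4921

Iteration 1:
  α = (3 - (-1)·1.0000 - (3)·1.0000) / (-7) = -0.1429
  β = (-5 - (4)·1.0000 - (-1)·1.0000) / (7) = -1.1429
  γ = (-12 - (-2)·1.0000 - (-3)·1.0000) / (-9) = 0.7778
Iteration 2:
  α = (3 - (-1)·-1.1429 - (3)·0.7778) / (-7) = 0.0680
  β = (-5 - (4)·-0.1429 - (-1)·0.7778) / (7) = -0.5215
  γ = (-12 - (-2)·-0.1429 - (-3)·-1.1429) / (-9) = 1.7461
Iteration 3:
  α = (3 - (-1)·-0.5215 - (3)·1.7461) / (-7) = 0.3943
  β = (-5 - (4)·0.0680 - (-1)·1.7461) / (7) = -0.5037
  γ = (-12 - (-2)·0.0680 - (-3)·-0.5215) / (-9) = 1.4921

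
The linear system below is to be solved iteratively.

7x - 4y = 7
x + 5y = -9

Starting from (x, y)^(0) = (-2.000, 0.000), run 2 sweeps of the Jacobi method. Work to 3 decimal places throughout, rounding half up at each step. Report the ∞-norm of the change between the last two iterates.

0.800

Iteration 1:
  x = (7 - (-4)·0.000) / (7) = 1.000
  y = (-9 - (1)·-2.000) / (5) = -1.400
Iteration 2:
  x = (7 - (-4)·-1.400) / (7) = 0.200
  y = (-9 - (1)·1.000) / (5) = -2.000
Change: (-0.800, -0.600) → max |·| = 0.800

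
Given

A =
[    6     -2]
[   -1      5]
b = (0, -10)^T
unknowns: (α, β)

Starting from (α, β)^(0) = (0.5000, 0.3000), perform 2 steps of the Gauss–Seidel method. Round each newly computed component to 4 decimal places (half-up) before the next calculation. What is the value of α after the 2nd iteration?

-0.6600

Iteration 1:
  α = (0 - (-2)·0.3000) / (6) = 0.1000
  β = (-10 - (-1)·0.1000) / (5) = -1.9800
Iteration 2:
  α = (0 - (-2)·-1.9800) / (6) = -0.6600
  β = (-10 - (-1)·-0.6600) / (5) = -2.1320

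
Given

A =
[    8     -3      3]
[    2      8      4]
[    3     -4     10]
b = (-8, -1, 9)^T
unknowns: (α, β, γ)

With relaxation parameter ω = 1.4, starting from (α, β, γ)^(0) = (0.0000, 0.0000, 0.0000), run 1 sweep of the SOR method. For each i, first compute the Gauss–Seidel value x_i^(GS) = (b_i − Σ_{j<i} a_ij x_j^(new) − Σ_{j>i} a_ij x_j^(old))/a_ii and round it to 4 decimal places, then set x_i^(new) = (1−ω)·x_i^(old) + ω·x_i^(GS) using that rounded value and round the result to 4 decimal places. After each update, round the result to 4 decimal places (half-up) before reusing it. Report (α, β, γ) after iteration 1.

Iteration 1:
  α: GS value = (-8 - (-3)·0.0000 - (3)·0.0000) / (8) = -1.0000;  α ← (1−ω)·0.0000 + ω·-1.0000 = -1.4000
  β: GS value = (-1 - (2)·-1.4000 - (4)·0.0000) / (8) = 0.2250;  β ← (1−ω)·0.0000 + ω·0.2250 = 0.3150
  γ: GS value = (9 - (3)·-1.4000 - (-4)·0.3150) / (10) = 1.4460;  γ ← (1−ω)·0.0000 + ω·1.4460 = 2.0244

(-1.4000, 0.3150, 2.0244)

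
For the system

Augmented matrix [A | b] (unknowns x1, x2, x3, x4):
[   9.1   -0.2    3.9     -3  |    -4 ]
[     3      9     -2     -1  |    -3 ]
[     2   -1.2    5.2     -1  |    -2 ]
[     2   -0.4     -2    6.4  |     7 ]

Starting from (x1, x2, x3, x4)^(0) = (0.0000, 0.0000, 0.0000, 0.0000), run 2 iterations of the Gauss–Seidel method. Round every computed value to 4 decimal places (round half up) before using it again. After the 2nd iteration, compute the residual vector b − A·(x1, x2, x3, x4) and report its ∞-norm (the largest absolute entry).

Iteration 1:
  x1 = (-4 - (-0.2)·0.0000 - (3.9)·0.0000 - (-3)·0.0000) / (9.1) = -0.4396
  x2 = (-3 - (3)·-0.4396 - (-2)·0.0000 - (-1)·0.0000) / (9) = -0.1868
  x3 = (-2 - (2)·-0.4396 - (-1.2)·-0.1868 - (-1)·0.0000) / (5.2) = -0.2586
  x4 = (7 - (2)·-0.4396 - (-0.4)·-0.1868 - (-2)·-0.2586) / (6.4) = 1.1386
Iteration 2:
  x1 = (-4 - (-0.2)·-0.1868 - (3.9)·-0.2586 - (-3)·1.1386) / (9.1) = 0.0425
  x2 = (-3 - (3)·0.0425 - (-2)·-0.2586 - (-1)·1.1386) / (9) = -0.2785
  x3 = (-2 - (2)·0.0425 - (-1.2)·-0.2785 - (-1)·1.1386) / (5.2) = -0.2463
  x4 = (7 - (2)·0.0425 - (-0.4)·-0.2785 - (-2)·-0.2463) / (6.4) = 0.9861
Residual b − A·x = (-0.5236, -0.1275, -0.1523, 0.0000); ∞-norm = 0.5236

0.5236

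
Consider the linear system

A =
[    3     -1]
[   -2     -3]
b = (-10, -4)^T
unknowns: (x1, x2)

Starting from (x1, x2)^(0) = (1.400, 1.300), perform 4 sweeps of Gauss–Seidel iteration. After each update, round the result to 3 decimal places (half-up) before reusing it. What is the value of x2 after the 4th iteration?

2.905

Iteration 1:
  x1 = (-10 - (-1)·1.300) / (3) = -2.900
  x2 = (-4 - (-2)·-2.900) / (-3) = 3.267
Iteration 2:
  x1 = (-10 - (-1)·3.267) / (3) = -2.244
  x2 = (-4 - (-2)·-2.244) / (-3) = 2.829
Iteration 3:
  x1 = (-10 - (-1)·2.829) / (3) = -2.390
  x2 = (-4 - (-2)·-2.390) / (-3) = 2.927
Iteration 4:
  x1 = (-10 - (-1)·2.927) / (3) = -2.358
  x2 = (-4 - (-2)·-2.358) / (-3) = 2.905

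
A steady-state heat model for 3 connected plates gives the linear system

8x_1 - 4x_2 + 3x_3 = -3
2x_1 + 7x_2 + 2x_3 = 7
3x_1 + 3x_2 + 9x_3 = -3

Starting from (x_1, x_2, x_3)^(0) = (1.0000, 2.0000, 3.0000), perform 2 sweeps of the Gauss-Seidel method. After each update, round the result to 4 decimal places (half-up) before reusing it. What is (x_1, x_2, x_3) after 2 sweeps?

Iteration 1:
  x_1 = (-3 - (-4)·2.0000 - (3)·3.0000) / (8) = -0.5000
  x_2 = (7 - (2)·-0.5000 - (2)·3.0000) / (7) = 0.2857
  x_3 = (-3 - (3)·-0.5000 - (3)·0.2857) / (9) = -0.2619
Iteration 2:
  x_1 = (-3 - (-4)·0.2857 - (3)·-0.2619) / (8) = -0.1339
  x_2 = (7 - (2)·-0.1339 - (2)·-0.2619) / (7) = 1.1131
  x_3 = (-3 - (3)·-0.1339 - (3)·1.1131) / (9) = -0.6597

(-0.1339, 1.1131, -0.6597)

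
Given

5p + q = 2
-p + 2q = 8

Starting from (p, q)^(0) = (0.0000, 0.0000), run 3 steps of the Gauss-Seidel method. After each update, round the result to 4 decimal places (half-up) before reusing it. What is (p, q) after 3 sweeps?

Iteration 1:
  p = (2 - (1)·0.0000) / (5) = 0.4000
  q = (8 - (-1)·0.4000) / (2) = 4.2000
Iteration 2:
  p = (2 - (1)·4.2000) / (5) = -0.4400
  q = (8 - (-1)·-0.4400) / (2) = 3.7800
Iteration 3:
  p = (2 - (1)·3.7800) / (5) = -0.3560
  q = (8 - (-1)·-0.3560) / (2) = 3.8220

(-0.3560, 3.8220)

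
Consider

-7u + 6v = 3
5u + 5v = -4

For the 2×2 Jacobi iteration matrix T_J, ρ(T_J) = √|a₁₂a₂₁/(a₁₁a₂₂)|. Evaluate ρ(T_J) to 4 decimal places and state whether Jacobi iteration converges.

a₁₂a₂₁/(a₁₁a₂₂) = (6)·(5) / ((-7)·(5)) = -0.857143
ρ = √|-0.857143| = √0.857143 = 0.9258
ρ < 1, so Jacobi converges

0.9258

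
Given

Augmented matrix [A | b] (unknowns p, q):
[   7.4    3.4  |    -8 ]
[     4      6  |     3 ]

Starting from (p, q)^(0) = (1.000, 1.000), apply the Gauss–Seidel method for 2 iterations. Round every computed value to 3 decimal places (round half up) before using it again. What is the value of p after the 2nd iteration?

Iteration 1:
  p = (-8 - (3.4)·1.000) / (7.4) = -1.541
  q = (3 - (4)·-1.541) / (6) = 1.527
Iteration 2:
  p = (-8 - (3.4)·1.527) / (7.4) = -1.783
  q = (3 - (4)·-1.783) / (6) = 1.689

-1.783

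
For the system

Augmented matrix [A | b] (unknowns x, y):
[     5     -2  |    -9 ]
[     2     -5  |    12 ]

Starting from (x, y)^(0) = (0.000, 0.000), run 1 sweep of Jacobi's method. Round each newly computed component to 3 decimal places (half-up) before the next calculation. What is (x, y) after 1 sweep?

(-1.800, -2.400)

Iteration 1:
  x = (-9 - (-2)·0.000) / (5) = -1.800
  y = (12 - (2)·0.000) / (-5) = -2.400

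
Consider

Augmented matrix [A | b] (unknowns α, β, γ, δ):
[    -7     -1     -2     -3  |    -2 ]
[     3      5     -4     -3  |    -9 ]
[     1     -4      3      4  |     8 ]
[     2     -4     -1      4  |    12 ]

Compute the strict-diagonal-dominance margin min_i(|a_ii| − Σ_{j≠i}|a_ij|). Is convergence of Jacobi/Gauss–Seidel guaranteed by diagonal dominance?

-6

row 1: |-7| − (1+2+3) = 1
row 2: |5| − (3+4+3) = -5
row 3: |3| − (1+4+4) = -6
row 4: |4| − (2+4+1) = -3
minimum over rows = -6 → not strictly diagonally dominant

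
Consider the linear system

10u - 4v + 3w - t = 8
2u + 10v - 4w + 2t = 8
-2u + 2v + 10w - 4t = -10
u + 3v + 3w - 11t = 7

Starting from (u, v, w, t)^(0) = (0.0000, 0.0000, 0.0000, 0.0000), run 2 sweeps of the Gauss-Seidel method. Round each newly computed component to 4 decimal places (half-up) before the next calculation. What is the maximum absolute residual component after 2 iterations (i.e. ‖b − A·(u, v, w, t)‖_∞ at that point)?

Iteration 1:
  u = (8 - (-4)·0.0000 - (3)·0.0000 - (-1)·0.0000) / (10) = 0.8000
  v = (8 - (2)·0.8000 - (-4)·0.0000 - (2)·0.0000) / (10) = 0.6400
  w = (-10 - (-2)·0.8000 - (2)·0.6400 - (-4)·0.0000) / (10) = -0.9680
  t = (7 - (1)·0.8000 - (3)·0.6400 - (3)·-0.9680) / (-11) = -0.6531
Iteration 2:
  u = (8 - (-4)·0.6400 - (3)·-0.9680 - (-1)·-0.6531) / (10) = 1.2811
  v = (8 - (2)·1.2811 - (-4)·-0.9680 - (2)·-0.6531) / (10) = 0.2872
  w = (-10 - (-2)·1.2811 - (2)·0.2872 - (-4)·-0.6531) / (10) = -1.0625
  t = (7 - (1)·1.2811 - (3)·0.2872 - (3)·-1.0625) / (-11) = -0.7313
Residual b − A·x = (-1.2060, -0.2216, -0.3124, 0.0005); ∞-norm = 1.2060

1.2060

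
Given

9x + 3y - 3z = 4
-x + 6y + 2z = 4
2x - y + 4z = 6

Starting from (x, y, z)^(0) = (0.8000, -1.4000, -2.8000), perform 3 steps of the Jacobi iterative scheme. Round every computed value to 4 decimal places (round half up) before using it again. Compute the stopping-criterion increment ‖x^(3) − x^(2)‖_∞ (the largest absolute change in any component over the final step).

0.8382

Iteration 1:
  x = (4 - (3)·-1.4000 - (-3)·-2.8000) / (9) = -0.0222
  y = (4 - (-1)·0.8000 - (2)·-2.8000) / (6) = 1.7333
  z = (6 - (2)·0.8000 - (-1)·-1.4000) / (4) = 0.7500
Iteration 2:
  x = (4 - (3)·1.7333 - (-3)·0.7500) / (9) = 0.1167
  y = (4 - (-1)·-0.0222 - (2)·0.7500) / (6) = 0.4130
  z = (6 - (2)·-0.0222 - (-1)·1.7333) / (4) = 1.9444
Iteration 3:
  x = (4 - (3)·0.4130 - (-3)·1.9444) / (9) = 0.9549
  y = (4 - (-1)·0.1167 - (2)·1.9444) / (6) = 0.0380
  z = (6 - (2)·0.1167 - (-1)·0.4130) / (4) = 1.5449
Change: (0.8382, -0.3750, -0.3995) → max |·| = 0.8382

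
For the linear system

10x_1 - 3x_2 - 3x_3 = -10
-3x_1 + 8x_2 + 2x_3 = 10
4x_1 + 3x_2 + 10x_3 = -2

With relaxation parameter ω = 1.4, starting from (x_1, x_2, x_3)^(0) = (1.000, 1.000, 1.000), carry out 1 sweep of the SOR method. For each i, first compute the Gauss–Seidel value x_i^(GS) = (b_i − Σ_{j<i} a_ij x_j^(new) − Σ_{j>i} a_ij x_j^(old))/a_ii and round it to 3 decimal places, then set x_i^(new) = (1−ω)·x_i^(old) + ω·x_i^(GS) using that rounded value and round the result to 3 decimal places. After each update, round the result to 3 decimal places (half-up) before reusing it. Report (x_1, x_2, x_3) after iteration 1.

Iteration 1:
  x_1: GS value = (-10 - (-3)·1.000 - (-3)·1.000) / (10) = -0.400;  x_1 ← (1−ω)·1.000 + ω·-0.400 = -0.960
  x_2: GS value = (10 - (-3)·-0.960 - (2)·1.000) / (8) = 0.640;  x_2 ← (1−ω)·1.000 + ω·0.640 = 0.496
  x_3: GS value = (-2 - (4)·-0.960 - (3)·0.496) / (10) = 0.035;  x_3 ← (1−ω)·1.000 + ω·0.035 = -0.351

(-0.960, 0.496, -0.351)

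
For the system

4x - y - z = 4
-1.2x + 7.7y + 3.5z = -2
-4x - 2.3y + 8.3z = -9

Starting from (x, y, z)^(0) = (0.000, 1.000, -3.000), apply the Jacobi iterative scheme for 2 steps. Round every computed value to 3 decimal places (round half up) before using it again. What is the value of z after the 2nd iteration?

Iteration 1:
  x = (4 - (-1)·1.000 - (-1)·-3.000) / (4) = 0.500
  y = (-2 - (-1.2)·0.000 - (3.5)·-3.000) / (7.7) = 1.104
  z = (-9 - (-4)·0.000 - (-2.3)·1.000) / (8.3) = -0.807
Iteration 2:
  x = (4 - (-1)·1.104 - (-1)·-0.807) / (4) = 1.074
  y = (-2 - (-1.2)·0.500 - (3.5)·-0.807) / (7.7) = 0.185
  z = (-9 - (-4)·0.500 - (-2.3)·1.104) / (8.3) = -0.537

-0.537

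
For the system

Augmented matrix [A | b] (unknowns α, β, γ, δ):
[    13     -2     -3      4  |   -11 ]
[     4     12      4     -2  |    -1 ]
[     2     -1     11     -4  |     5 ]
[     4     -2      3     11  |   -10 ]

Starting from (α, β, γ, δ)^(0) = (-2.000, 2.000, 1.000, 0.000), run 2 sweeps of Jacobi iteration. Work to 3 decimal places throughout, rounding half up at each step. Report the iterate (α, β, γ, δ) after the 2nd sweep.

(-0.549, -0.329, 0.500, -1.024)

Iteration 1:
  α = (-11 - (-2)·2.000 - (-3)·1.000 - (4)·0.000) / (13) = -0.308
  β = (-1 - (4)·-2.000 - (4)·1.000 - (-2)·0.000) / (12) = 0.250
  γ = (5 - (2)·-2.000 - (-1)·2.000 - (-4)·0.000) / (11) = 1.000
  δ = (-10 - (4)·-2.000 - (-2)·2.000 - (3)·1.000) / (11) = -0.091
Iteration 2:
  α = (-11 - (-2)·0.250 - (-3)·1.000 - (4)·-0.091) / (13) = -0.549
  β = (-1 - (4)·-0.308 - (4)·1.000 - (-2)·-0.091) / (12) = -0.329
  γ = (5 - (2)·-0.308 - (-1)·0.250 - (-4)·-0.091) / (11) = 0.500
  δ = (-10 - (4)·-0.308 - (-2)·0.250 - (3)·1.000) / (11) = -1.024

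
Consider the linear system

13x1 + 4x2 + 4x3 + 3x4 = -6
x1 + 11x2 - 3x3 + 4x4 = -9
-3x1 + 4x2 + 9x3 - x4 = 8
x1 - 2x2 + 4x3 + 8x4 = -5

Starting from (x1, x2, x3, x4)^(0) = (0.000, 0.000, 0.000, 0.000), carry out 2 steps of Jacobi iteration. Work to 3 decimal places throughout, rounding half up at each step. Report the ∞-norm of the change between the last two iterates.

Iteration 1:
  x1 = (-6 - (4)·0.000 - (4)·0.000 - (3)·0.000) / (13) = -0.462
  x2 = (-9 - (1)·0.000 - (-3)·0.000 - (4)·0.000) / (11) = -0.818
  x3 = (8 - (-3)·0.000 - (4)·0.000 - (-1)·0.000) / (9) = 0.889
  x4 = (-5 - (1)·0.000 - (-2)·0.000 - (4)·0.000) / (8) = -0.625
Iteration 2:
  x1 = (-6 - (4)·-0.818 - (4)·0.889 - (3)·-0.625) / (13) = -0.339
  x2 = (-9 - (1)·-0.462 - (-3)·0.889 - (4)·-0.625) / (11) = -0.306
  x3 = (8 - (-3)·-0.462 - (4)·-0.818 - (-1)·-0.625) / (9) = 1.029
  x4 = (-5 - (1)·-0.462 - (-2)·-0.818 - (4)·0.889) / (8) = -1.216
Change: (0.123, 0.512, 0.140, -0.591) → max |·| = 0.591

0.591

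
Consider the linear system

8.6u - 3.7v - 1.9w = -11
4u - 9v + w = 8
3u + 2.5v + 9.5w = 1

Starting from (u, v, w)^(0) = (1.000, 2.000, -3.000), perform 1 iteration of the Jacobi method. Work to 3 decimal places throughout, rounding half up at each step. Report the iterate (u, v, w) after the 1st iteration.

Iteration 1:
  u = (-11 - (-3.7)·2.000 - (-1.9)·-3.000) / (8.6) = -1.081
  v = (8 - (4)·1.000 - (1)·-3.000) / (-9) = -0.778
  w = (1 - (3)·1.000 - (2.5)·2.000) / (9.5) = -0.737

(-1.081, -0.778, -0.737)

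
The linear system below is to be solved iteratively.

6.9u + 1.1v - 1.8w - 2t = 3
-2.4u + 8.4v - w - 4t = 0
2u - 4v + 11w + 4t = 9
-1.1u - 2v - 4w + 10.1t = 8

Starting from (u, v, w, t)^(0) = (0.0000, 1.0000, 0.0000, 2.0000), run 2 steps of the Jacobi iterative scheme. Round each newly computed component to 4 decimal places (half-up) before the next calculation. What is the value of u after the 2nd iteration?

Iteration 1:
  u = (3 - (1.1)·1.0000 - (-1.8)·0.0000 - (-2)·2.0000) / (6.9) = 0.8551
  v = (0 - (-2.4)·0.0000 - (-1)·0.0000 - (-4)·2.0000) / (8.4) = 0.9524
  w = (9 - (2)·0.0000 - (-4)·1.0000 - (4)·2.0000) / (11) = 0.4545
  t = (8 - (-1.1)·0.0000 - (-2)·1.0000 - (-4)·0.0000) / (10.1) = 0.9901
Iteration 2:
  u = (3 - (1.1)·0.9524 - (-1.8)·0.4545 - (-2)·0.9901) / (6.9) = 0.6885
  v = (0 - (-2.4)·0.8551 - (-1)·0.4545 - (-4)·0.9901) / (8.4) = 0.7699
  w = (9 - (2)·0.8551 - (-4)·0.9524 - (4)·0.9901) / (11) = 0.6490
  t = (8 - (-1.1)·0.8551 - (-2)·0.9524 - (-4)·0.4545) / (10.1) = 1.2538

0.6885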